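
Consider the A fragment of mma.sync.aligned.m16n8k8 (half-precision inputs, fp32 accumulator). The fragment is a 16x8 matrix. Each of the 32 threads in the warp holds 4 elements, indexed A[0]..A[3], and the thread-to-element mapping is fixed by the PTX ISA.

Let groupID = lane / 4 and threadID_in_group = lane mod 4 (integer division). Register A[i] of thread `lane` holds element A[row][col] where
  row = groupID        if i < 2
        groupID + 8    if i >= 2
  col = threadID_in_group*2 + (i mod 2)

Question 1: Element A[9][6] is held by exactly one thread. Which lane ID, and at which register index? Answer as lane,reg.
r: 9->gid=1,r8=1  c: 6->tid=3,i&1=0
L=1*4+3=7  i=1*2+0=2

7,2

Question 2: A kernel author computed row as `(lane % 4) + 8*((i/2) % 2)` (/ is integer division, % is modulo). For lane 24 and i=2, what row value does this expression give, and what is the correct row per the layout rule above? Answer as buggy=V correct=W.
buggy=8 correct=14

`(lane % 4) + 8*((i/2) % 2)`[24,2]=>8
L=24=>grp=24>>2=6, tig=24&3=0
[2]=>row 6+8=14  col 0·2+0=0
row: 8 vs 14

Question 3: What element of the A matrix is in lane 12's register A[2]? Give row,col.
11,0

lane 12->12/4=3, 12 mod 4=0
i=2  r:3+8->11  c:2·0+0->0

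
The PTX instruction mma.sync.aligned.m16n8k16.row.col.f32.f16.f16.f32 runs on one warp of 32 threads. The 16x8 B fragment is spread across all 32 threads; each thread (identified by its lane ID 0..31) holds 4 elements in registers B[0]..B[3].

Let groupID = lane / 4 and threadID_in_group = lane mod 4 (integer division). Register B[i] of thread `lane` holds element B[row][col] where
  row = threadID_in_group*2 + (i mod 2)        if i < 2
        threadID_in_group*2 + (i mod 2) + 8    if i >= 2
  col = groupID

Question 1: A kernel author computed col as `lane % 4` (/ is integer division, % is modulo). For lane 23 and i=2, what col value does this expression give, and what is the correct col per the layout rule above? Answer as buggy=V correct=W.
`lane % 4`[23,2]->3
23: g=5,t=3
[2] (3*2+0+8,5) = (14,5)
col: 3 vs 5

buggy=3 correct=5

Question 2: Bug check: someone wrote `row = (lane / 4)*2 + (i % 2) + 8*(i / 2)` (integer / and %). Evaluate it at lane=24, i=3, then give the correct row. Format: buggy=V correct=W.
`(lane / 4)*2 + (i % 2) + 8*(i / 2)`[24,3]→21
lane 24→24/4=6, 24 mod 4=0
i=3  r:2·0+1+8→9  c:6
row: 21 vs 9

buggy=21 correct=9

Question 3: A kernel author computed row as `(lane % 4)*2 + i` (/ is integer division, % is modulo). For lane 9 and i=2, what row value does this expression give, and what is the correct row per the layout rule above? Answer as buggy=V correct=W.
`(lane % 4)*2 + i`[9,2]=>4
L=9=>grp=9>>2=2, tig=9&3=1
[2]=>row 1·2+0+8=10  col grp=2
row: 4 vs 10

buggy=4 correct=10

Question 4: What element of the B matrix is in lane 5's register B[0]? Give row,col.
L=5→G=5>>2=1, T=5&3=1
[0]→row 1·2+0+0=2  col G=1

2,1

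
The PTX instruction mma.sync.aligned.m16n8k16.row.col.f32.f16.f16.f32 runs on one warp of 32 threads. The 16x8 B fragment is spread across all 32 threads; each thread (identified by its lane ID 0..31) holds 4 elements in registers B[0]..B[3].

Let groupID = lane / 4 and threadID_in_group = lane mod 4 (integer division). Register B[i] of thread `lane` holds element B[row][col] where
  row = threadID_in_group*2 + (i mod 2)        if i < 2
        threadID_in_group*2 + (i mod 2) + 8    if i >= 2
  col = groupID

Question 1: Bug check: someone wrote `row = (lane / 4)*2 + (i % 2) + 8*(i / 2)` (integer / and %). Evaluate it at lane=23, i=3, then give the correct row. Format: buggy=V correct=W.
`(lane / 4)*2 + (i % 2) + 8*(i / 2)`[23,3]⇒19
L=23⇒gr=23>>2=5, th=23&3=3
[3]⇒row 3·2+1+8=15  col gr=5
row: 19 vs 15

buggy=19 correct=15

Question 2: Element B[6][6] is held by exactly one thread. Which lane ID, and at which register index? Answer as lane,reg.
c: 6->gid=6  r: 6->r8=0,tid=3,i&1=0
L=6*4+3=27  i=0*2+0=0

27,0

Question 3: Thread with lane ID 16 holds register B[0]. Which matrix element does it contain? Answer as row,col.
lane 16: g=4 (16/4), t=0 (16%4)
i=0: r=0*2+0+0=0, c=g=4

0,4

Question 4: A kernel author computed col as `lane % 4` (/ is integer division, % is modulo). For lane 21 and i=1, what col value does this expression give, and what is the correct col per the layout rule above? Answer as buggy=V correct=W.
`lane % 4`[21,1]->1
lane 21->21/4=5, 21 mod 4=1
i=1  r:2·1+1+0->3  c:5
col: 1 vs 5

buggy=1 correct=5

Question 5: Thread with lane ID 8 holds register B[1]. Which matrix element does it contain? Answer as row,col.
lane 8: grp=2 (8/4), tig=0 (8%4)
i=1: r=0*2+1+0=1, c=grp=2

1,2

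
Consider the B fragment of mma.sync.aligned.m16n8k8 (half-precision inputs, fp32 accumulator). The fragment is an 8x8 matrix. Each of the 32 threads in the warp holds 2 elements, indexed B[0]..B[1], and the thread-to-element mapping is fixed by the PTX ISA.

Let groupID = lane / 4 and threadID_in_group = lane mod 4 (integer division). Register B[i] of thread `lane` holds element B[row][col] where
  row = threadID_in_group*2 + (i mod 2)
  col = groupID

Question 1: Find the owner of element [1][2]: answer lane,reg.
c: 2->gid=2  r: 1->tid=0,i&1=1
L=2*4+0=8  i=1=1

8,1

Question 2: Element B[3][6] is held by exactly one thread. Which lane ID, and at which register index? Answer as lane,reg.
25,1

c=6→G=6  r=3→T=1,p=1
L=6*4+1=25  i=1=1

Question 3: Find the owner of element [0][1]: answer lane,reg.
c=1⇒gr=1  r=0⇒th=0,odd=0
L=1*4+0=4  i=0=0

4,0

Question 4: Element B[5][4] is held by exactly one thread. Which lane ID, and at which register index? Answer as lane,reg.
c=4→G=4  r=5→T=2,p=1
L=4*4+2=18  i=1=1

18,1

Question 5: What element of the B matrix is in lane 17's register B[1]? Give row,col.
3,4

17: g=4,t=1
[1] (1*2+1,4) = (3,4)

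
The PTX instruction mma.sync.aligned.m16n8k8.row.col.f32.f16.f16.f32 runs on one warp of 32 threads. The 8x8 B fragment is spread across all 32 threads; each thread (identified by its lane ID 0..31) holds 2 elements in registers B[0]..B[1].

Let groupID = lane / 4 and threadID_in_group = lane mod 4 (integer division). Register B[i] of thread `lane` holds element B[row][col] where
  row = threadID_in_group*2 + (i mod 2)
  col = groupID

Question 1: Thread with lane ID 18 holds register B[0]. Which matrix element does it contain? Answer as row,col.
4,4

lane 18=>18/4=4, 18 mod 4=2
i=0  r:2·2+0=>4  c:4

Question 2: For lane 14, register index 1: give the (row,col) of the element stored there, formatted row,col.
5,3

lane 14: G=3 (14/4), T=2 (14%4)
i=1: r=2*2+1=5, c=G=3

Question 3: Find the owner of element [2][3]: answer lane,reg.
c: 3->gid=3  r: 2->tid=1,i&1=0
L=3*4+1=13  i=0=0

13,0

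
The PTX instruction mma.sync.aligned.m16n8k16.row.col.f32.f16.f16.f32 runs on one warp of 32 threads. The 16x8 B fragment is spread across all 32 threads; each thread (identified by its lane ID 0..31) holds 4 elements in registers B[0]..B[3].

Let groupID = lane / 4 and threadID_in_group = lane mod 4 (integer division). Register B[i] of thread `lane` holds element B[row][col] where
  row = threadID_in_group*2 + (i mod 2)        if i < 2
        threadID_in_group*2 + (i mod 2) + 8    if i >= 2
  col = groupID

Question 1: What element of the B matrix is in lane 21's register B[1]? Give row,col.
3,5

lane 21: grp=5 (21/4), tig=1 (21%4)
i=1: r=1*2+1+0=3, c=grp=5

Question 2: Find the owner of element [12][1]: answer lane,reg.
c=1→G=1  r=12→rhi=1,T=2,p=0
L=1*4+2=6  i=1*2+0=2

6,2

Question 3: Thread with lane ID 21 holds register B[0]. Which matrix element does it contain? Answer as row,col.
2,5

L=21->g=21>>2=5, t=21&3=1
[0]->row 1·2+0+0=2  col g=5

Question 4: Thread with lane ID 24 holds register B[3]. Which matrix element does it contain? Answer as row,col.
9,6

lane 24→24/4=6, 24 mod 4=0
i=3  r:2·0+1+8→9  c:6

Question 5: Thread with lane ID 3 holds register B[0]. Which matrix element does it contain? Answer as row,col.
lane 3=>3/4=0, 3 mod 4=3
i=0  r:2·3+0+0=>6  c:0

6,0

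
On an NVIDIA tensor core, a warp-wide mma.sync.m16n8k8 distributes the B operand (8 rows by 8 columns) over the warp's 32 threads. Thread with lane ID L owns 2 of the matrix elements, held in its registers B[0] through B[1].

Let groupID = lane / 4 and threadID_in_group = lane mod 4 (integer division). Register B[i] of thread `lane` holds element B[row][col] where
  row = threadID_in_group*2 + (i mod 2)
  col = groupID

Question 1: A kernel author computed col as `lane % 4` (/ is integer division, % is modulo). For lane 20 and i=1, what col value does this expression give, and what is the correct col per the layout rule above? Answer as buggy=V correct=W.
`lane % 4`[20,1]->0
20: gid=5,tid=0
[1] (0*2+1,5) = (1,5)
col: 0 vs 5

buggy=0 correct=5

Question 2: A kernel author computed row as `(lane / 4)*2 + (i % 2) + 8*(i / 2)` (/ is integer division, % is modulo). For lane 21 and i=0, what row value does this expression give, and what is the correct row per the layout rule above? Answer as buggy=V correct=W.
buggy=10 correct=2

`(lane / 4)*2 + (i % 2) + 8*(i / 2)`[21,0]->10
21: g=5,t=1
[0] (1*2+0,5) = (2,5)
row: 10 vs 2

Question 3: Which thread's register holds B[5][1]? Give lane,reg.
6,1

c:1=>grp=1  r:5=>tig=2,lo=1
L=1*4+2=6  i=1=1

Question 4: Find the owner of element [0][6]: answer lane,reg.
c=6->g=6  r=0->t=0,b0=0
L=6*4+0=24  i=0=0

24,0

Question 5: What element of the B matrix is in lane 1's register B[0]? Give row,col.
2,0

1: g=0,t=1
[0] (1*2+0,0) = (2,0)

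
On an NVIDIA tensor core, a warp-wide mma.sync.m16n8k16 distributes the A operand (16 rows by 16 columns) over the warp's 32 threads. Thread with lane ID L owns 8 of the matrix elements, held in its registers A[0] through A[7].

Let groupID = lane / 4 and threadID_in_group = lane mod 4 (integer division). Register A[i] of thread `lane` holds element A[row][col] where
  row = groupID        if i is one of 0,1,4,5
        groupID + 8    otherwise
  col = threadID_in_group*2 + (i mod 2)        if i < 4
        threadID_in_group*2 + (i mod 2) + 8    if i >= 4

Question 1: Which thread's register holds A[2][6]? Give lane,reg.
r=2->g=2,rb=0  c=6->cb=0,t=3,b0=0
L=2*4+3=11  i=0*4+0*2+0=0

11,0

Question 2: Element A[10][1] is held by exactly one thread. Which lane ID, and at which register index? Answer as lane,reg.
r=10->g=2,rb=1  c=1->cb=0,t=0,b0=1
L=2*4+0=8  i=0*4+1*2+1=3

8,3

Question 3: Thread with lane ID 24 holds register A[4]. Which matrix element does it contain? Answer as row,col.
lane 24: grp=6 (24/4), tig=0 (24%4)
i=4: r=6+0=6, c=0*2+0+8=8

6,8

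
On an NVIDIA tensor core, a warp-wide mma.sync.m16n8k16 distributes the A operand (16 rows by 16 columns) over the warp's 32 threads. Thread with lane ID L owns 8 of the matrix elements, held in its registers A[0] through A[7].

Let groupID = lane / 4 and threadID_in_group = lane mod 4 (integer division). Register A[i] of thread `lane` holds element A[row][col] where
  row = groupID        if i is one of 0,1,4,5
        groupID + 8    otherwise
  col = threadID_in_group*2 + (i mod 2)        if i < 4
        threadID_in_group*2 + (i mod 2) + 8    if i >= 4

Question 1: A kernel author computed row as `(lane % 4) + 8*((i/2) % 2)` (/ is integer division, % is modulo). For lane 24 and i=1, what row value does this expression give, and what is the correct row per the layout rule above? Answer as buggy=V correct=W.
`(lane % 4) + 8*((i/2) % 2)`[24,1]->0
lane 24->24/4=6, 24 mod 4=0
i=1  r:6+0->6  c:2·0+1+0->1
row: 0 vs 6

buggy=0 correct=6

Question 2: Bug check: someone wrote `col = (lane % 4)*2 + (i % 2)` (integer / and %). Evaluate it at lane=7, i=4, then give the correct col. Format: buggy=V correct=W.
buggy=6 correct=14

`(lane % 4)*2 + (i % 2)`[7,4]->6
lane 7: gid=1 (7/4), tid=3 (7%4)
i=4: r=1+0=1, c=3*2+0+8=14
col: 6 vs 14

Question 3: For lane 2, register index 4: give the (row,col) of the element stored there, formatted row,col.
L=2→G=2>>2=0, T=2&3=2
[4]→row 0+0=0  col 2·2+0+8=12

0,12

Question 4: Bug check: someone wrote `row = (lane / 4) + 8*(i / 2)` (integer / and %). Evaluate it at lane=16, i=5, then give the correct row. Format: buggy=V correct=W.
buggy=20 correct=4

`(lane / 4) + 8*(i / 2)`[16,5]->20
L=16->g=16>>2=4, t=16&3=0
[5]->row 4+0=4  col 0·2+1+8=9
row: 20 vs 4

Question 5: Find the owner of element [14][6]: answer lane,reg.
r=14⇒gr=6,Rb=1  c=6⇒Cb=0,th=3,odd=0
L=6*4+3=27  i=0*4+1*2+0=2

27,2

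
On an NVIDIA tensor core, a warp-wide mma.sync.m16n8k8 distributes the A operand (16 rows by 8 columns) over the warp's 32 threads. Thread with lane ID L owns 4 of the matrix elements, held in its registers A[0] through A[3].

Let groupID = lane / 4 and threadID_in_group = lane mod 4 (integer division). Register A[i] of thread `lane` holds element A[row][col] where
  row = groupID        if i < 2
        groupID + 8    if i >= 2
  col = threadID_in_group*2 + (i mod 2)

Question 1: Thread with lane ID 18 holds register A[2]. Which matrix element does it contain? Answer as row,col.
12,4

L=18->gid=18>>2=4, tid=18&3=2
[2]->row 4+8=12  col 2·2+0=4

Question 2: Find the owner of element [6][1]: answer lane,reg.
24,1

r: 6->gid=6,r8=0  c: 1->tid=0,i&1=1
L=6*4+0=24  i=0*2+1=1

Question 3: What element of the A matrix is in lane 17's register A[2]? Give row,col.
lane 17->17/4=4, 17 mod 4=1
i=2  r:4+8->12  c:2·1+0->2

12,2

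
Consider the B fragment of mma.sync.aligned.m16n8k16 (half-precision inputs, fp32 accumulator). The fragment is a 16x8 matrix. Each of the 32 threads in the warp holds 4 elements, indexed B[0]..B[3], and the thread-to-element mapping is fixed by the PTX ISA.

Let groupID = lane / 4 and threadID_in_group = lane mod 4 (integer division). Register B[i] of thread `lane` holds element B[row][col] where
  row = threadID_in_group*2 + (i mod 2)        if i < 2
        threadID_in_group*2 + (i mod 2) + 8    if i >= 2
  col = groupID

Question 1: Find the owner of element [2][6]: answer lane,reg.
c=6⇒gr=6  r=2⇒Rb=0,th=1,odd=0
L=6*4+1=25  i=0*2+0=0

25,0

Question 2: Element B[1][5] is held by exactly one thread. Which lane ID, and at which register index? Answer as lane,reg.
c=5->g=5  r=1->rb=0,t=0,b0=1
L=5*4+0=20  i=0*2+1=1

20,1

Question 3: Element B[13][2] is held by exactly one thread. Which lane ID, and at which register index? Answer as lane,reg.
10,3

c=2⇒gr=2  r=13⇒Rb=1,th=2,odd=1
L=2*4+2=10  i=1*2+1=3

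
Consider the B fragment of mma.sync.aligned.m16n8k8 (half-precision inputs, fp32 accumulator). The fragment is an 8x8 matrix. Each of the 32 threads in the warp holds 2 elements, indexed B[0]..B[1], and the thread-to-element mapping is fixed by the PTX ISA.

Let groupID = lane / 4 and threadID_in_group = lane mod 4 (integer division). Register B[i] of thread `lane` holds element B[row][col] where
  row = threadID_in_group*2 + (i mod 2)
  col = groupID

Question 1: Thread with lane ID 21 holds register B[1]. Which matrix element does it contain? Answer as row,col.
3,5

21: grp=5,tig=1
[1] (1*2+1,5) = (3,5)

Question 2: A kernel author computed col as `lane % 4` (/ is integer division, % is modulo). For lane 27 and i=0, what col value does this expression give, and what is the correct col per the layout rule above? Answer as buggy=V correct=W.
`lane % 4`[27,0]->3
27: gid=6,tid=3
[0] (3*2+0,6) = (6,6)
col: 3 vs 6

buggy=3 correct=6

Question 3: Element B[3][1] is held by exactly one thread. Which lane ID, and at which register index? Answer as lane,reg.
5,1

c=1→G=1  r=3→T=1,p=1
L=1*4+1=5  i=1=1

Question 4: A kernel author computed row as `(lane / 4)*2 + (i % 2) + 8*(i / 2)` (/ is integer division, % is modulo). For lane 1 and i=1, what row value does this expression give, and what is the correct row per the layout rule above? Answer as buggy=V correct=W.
`(lane / 4)*2 + (i % 2) + 8*(i / 2)`[1,1]->1
lane 1->1/4=0, 1 mod 4=1
i=1  r:2·1+1->3  c:0
row: 1 vs 3

buggy=1 correct=3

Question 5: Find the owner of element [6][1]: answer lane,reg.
7,0

c: 1->gid=1  r: 6->tid=3,i&1=0
L=1*4+3=7  i=0=0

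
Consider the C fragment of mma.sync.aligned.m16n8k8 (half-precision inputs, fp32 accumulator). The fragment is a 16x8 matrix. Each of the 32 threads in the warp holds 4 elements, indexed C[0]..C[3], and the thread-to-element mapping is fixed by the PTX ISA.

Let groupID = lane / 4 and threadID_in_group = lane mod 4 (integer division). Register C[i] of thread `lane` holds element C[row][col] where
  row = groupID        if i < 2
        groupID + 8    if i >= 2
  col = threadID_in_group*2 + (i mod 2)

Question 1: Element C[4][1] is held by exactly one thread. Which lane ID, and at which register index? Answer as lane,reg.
16,1

r:4=>grp=4,rB=0  c:1=>tig=0,lo=1
L=4*4+0=16  i=0*2+1=1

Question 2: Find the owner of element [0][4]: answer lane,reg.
r: 0->gid=0,r8=0  c: 4->tid=2,i&1=0
L=0*4+2=2  i=0*2+0=0

2,0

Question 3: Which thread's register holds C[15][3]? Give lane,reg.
29,3

r=15⇒gr=7,Rb=1  c=3⇒th=1,odd=1
L=7*4+1=29  i=1*2+1=3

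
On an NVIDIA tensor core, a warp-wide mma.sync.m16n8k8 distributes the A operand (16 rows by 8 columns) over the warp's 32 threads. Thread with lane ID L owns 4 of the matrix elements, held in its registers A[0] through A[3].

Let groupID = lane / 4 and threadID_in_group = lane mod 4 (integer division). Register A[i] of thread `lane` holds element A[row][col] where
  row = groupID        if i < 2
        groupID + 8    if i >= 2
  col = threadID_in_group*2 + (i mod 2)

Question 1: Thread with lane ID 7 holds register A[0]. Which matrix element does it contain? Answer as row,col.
7: gid=1,tid=3
[0] (1+0,3*2+0) = (1,6)

1,6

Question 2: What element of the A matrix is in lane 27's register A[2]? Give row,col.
lane 27→27/4=6, 27 mod 4=3
i=2  r:6+8→14  c:2·3+0→6

14,6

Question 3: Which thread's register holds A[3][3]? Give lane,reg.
13,1

r: 3->gid=3,r8=0  c: 3->tid=1,i&1=1
L=3*4+1=13  i=0*2+1=1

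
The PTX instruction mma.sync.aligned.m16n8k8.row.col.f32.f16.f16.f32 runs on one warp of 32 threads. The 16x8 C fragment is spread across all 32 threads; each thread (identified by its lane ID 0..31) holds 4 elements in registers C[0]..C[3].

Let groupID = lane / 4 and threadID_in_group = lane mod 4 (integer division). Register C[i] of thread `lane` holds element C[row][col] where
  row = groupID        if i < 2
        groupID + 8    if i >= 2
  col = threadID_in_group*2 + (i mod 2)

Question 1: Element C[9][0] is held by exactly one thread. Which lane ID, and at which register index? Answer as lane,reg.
4,2

r=9⇒gr=1,Rb=1  c=0⇒th=0,odd=0
L=1*4+0=4  i=1*2+0=2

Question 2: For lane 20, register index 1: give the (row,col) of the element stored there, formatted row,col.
5,1

lane 20: grp=5 (20/4), tig=0 (20%4)
i=1: r=5+0=5, c=0*2+1=1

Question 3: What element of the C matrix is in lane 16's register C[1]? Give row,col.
16: grp=4,tig=0
[1] (4+0,0*2+1) = (4,1)

4,1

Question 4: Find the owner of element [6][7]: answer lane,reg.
r=6->g=6,rb=0  c=7->t=3,b0=1
L=6*4+3=27  i=0*2+1=1

27,1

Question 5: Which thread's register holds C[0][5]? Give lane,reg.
2,1

r=0⇒gr=0,Rb=0  c=5⇒th=2,odd=1
L=0*4+2=2  i=0*2+1=1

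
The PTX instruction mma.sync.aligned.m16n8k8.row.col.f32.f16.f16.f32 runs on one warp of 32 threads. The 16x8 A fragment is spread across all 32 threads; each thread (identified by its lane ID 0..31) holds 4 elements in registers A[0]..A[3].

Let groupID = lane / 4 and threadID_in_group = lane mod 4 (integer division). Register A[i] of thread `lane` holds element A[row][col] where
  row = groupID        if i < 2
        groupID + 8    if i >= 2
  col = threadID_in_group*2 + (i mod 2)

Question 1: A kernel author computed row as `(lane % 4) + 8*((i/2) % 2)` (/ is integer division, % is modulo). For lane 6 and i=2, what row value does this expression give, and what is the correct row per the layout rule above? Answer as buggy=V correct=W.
buggy=10 correct=9

`(lane % 4) + 8*((i/2) % 2)`[6,2]⇒10
lane 6⇒6/4=1, 6 mod 4=2
i=2  r:1+8⇒9  c:2·2+0⇒4
row: 10 vs 9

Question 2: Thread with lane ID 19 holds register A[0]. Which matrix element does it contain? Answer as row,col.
L=19->g=19>>2=4, t=19&3=3
[0]->row 4+0=4  col 3·2+0=6

4,6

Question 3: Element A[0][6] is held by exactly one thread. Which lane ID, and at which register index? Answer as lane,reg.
3,0

r=0->g=0,rb=0  c=6->t=3,b0=0
L=0*4+3=3  i=0*2+0=0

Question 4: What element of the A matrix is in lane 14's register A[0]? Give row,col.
3,4

lane 14: gr=3 (14/4), th=2 (14%4)
i=0: r=3+0=3, c=2*2+0=4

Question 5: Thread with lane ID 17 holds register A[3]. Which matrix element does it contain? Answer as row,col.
17: grp=4,tig=1
[3] (4+8,1*2+1) = (12,3)

12,3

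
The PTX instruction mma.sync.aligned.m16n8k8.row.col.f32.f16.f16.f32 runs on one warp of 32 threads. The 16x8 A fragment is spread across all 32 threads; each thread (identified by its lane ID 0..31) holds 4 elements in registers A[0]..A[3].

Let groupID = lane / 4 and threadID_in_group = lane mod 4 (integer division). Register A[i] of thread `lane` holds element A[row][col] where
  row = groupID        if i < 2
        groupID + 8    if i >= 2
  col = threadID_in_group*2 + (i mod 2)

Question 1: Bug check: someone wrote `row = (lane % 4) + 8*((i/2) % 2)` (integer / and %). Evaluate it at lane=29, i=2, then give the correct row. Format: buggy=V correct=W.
`(lane % 4) + 8*((i/2) % 2)`[29,2]->9
lane 29: g=7 (29/4), t=1 (29%4)
i=2: r=7+8=15, c=1*2+0=2
row: 9 vs 15

buggy=9 correct=15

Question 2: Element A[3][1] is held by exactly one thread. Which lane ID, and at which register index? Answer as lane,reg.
12,1

r=3->g=3,rb=0  c=1->t=0,b0=1
L=3*4+0=12  i=0*2+1=1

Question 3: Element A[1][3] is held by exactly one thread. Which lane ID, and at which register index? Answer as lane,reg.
5,1

r=1->g=1,rb=0  c=3->t=1,b0=1
L=1*4+1=5  i=0*2+1=1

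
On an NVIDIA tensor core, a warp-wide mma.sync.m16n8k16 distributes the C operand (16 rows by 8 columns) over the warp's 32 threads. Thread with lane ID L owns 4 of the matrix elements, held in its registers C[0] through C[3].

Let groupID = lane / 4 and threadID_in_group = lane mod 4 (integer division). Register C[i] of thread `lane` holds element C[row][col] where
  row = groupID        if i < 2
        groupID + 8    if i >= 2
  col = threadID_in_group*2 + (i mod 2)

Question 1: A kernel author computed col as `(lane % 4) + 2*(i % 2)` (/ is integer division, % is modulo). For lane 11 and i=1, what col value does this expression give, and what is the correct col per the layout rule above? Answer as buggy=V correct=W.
`(lane % 4) + 2*(i % 2)`[11,1]→5
lane 11→11/4=2, 11 mod 4=3
i=1  r:2+0→2  c:2·3+1→7
col: 5 vs 7

buggy=5 correct=7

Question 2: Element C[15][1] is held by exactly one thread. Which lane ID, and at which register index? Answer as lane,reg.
r: 15->gid=7,r8=1  c: 1->tid=0,i&1=1
L=7*4+0=28  i=1*2+1=3

28,3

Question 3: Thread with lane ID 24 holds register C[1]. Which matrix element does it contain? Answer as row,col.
6,1

lane 24⇒24/4=6, 24 mod 4=0
i=1  r:6+0⇒6  c:2·0+1⇒1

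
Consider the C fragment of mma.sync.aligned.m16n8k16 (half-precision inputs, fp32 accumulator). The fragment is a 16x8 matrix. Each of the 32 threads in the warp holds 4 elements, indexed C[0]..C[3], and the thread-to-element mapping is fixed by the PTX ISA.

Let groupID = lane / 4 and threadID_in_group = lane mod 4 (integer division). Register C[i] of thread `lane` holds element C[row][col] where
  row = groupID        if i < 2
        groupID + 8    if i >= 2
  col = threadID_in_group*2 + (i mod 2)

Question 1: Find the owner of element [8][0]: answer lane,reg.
r: 8->gid=0,r8=1  c: 0->tid=0,i&1=0
L=0*4+0=0  i=1*2+0=2

0,2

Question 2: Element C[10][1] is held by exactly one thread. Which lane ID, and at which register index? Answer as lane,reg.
8,3

r=10⇒gr=2,Rb=1  c=1⇒th=0,odd=1
L=2*4+0=8  i=1*2+1=3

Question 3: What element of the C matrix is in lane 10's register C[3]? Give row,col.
10,5

L=10->g=10>>2=2, t=10&3=2
[3]->row 2+8=10  col 2·2+1=5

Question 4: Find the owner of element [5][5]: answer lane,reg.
22,1

r=5→G=5,rhi=0  c=5→T=2,p=1
L=5*4+2=22  i=0*2+1=1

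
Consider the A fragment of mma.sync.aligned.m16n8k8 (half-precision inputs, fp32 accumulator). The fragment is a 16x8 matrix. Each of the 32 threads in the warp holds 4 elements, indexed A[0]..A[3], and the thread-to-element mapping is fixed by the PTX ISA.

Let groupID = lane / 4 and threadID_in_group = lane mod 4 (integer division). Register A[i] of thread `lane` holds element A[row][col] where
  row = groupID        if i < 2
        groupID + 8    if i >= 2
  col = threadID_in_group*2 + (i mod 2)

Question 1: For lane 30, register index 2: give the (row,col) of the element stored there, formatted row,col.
15,4

30: grp=7,tig=2
[2] (7+8,2*2+0) = (15,4)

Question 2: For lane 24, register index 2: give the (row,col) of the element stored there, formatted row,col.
14,0

lane 24→24/4=6, 24 mod 4=0
i=2  r:6+8→14  c:2·0+0→0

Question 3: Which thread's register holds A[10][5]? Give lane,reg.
r: 10->gid=2,r8=1  c: 5->tid=2,i&1=1
L=2*4+2=10  i=1*2+1=3

10,3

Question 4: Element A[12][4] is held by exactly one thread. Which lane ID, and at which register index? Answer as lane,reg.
18,2

r=12⇒gr=4,Rb=1  c=4⇒th=2,odd=0
L=4*4+2=18  i=1*2+0=2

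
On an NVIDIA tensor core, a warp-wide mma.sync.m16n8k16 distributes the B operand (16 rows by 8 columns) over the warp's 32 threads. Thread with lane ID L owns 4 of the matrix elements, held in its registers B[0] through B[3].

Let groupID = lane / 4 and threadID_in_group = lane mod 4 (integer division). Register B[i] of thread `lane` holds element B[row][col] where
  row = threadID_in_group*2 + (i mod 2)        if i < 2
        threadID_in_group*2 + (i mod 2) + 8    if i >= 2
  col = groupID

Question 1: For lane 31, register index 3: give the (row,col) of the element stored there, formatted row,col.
L=31→G=31>>2=7, T=31&3=3
[3]→row 3·2+1+8=15  col G=7

15,7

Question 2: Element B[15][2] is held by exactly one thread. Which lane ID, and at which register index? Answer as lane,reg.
11,3

c:2=>grp=2  r:15=>rB=1,tig=3,lo=1
L=2*4+3=11  i=1*2+1=3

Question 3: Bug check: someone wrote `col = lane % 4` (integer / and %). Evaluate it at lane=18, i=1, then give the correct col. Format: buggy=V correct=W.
`lane % 4`[18,1]->2
lane 18->18/4=4, 18 mod 4=2
i=1  r:2·2+1+0->5  c:4
col: 2 vs 4

buggy=2 correct=4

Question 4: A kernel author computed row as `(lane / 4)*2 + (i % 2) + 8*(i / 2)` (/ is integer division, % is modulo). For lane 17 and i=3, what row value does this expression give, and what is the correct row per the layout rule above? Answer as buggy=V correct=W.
buggy=17 correct=11

`(lane / 4)*2 + (i % 2) + 8*(i / 2)`[17,3]→17
17: G=4,T=1
[3] (1*2+1+8,4) = (11,4)
row: 17 vs 11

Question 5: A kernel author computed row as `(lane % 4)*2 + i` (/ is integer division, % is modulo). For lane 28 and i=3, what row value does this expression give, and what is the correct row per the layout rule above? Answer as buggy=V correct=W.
buggy=3 correct=9

`(lane % 4)*2 + i`[28,3]→3
lane 28: G=7 (28/4), T=0 (28%4)
i=3: r=0*2+1+8=9, c=G=7
row: 3 vs 9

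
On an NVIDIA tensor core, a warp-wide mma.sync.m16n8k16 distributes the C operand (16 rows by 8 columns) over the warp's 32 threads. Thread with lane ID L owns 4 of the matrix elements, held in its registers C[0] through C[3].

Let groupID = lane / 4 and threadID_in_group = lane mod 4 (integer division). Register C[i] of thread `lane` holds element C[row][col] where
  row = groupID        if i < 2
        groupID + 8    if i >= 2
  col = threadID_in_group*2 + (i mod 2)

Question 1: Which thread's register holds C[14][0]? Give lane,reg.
24,2

r: 14->gid=6,r8=1  c: 0->tid=0,i&1=0
L=6*4+0=24  i=1*2+0=2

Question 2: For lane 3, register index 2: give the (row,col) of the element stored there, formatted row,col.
3: g=0,t=3
[2] (0+8,3*2+0) = (8,6)

8,6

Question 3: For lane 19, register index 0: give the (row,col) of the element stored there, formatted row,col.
4,6

lane 19→19/4=4, 19 mod 4=3
i=0  r:4+0→4  c:2·3+0→6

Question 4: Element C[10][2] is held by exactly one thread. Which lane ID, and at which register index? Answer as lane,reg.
9,2

r:10=>grp=2,rB=1  c:2=>tig=1,lo=0
L=2*4+1=9  i=1*2+0=2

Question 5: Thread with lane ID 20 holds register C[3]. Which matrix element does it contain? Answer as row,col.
13,1

L=20→G=20>>2=5, T=20&3=0
[3]→row 5+8=13  col 0·2+1=1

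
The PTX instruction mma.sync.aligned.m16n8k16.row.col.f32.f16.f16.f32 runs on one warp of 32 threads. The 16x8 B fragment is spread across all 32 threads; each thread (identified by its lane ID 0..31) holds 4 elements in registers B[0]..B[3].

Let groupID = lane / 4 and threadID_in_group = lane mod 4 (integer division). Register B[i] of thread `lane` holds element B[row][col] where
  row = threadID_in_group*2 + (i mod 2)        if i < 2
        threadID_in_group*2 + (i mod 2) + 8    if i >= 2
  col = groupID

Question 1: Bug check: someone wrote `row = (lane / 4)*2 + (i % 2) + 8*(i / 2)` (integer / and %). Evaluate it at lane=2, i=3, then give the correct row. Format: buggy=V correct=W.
`(lane / 4)*2 + (i % 2) + 8*(i / 2)`[2,3]⇒9
2: gr=0,th=2
[3] (2*2+1+8,0) = (13,0)
row: 9 vs 13

buggy=9 correct=13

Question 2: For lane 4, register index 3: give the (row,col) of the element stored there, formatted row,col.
lane 4=>4/4=1, 4 mod 4=0
i=3  r:2·0+1+8=>9  c:1

9,1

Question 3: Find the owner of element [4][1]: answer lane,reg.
6,0

c:1=>grp=1  r:4=>rB=0,tig=2,lo=0
L=1*4+2=6  i=0*2+0=0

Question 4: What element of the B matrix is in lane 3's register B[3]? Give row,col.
L=3→G=3>>2=0, T=3&3=3
[3]→row 3·2+1+8=15  col G=0

15,0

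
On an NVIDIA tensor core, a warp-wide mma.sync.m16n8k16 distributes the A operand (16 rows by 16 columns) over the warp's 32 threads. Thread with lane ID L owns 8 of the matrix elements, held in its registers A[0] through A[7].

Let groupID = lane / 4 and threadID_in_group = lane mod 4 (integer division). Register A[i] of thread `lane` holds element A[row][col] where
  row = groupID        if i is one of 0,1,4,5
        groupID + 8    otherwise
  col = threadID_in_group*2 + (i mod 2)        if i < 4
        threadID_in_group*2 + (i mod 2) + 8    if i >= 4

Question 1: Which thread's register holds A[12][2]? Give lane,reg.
17,2

r: 12->gid=4,r8=1  c: 2->c8=0,tid=1,i&1=0
L=4*4+1=17  i=0*4+1*2+0=2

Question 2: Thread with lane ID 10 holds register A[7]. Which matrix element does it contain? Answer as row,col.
L=10→G=10>>2=2, T=10&3=2
[7]→row 2+8=10  col 2·2+1+8=13

10,13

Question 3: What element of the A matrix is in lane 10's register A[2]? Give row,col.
10,4

10: g=2,t=2
[2] (2+8,2*2+0+0) = (10,4)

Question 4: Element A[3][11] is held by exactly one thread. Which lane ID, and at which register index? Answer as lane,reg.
13,5

r:3=>grp=3,rB=0  c:11=>cB=1,tig=1,lo=1
L=3*4+1=13  i=1*4+0*2+1=5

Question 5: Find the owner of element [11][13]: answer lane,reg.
r:11=>grp=3,rB=1  c:13=>cB=1,tig=2,lo=1
L=3*4+2=14  i=1*4+1*2+1=7

14,7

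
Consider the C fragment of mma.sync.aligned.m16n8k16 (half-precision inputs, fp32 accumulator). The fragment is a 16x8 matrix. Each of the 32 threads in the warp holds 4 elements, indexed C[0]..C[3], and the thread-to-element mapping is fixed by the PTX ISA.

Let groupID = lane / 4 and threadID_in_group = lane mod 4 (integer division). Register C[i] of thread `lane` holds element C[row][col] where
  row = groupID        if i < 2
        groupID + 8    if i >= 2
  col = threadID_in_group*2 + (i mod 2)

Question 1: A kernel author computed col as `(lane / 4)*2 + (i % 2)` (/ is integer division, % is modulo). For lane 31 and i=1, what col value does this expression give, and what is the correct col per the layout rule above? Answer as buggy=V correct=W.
`(lane / 4)*2 + (i % 2)`[31,1]->15
31: gid=7,tid=3
[1] (7+0,3*2+1) = (7,7)
col: 15 vs 7

buggy=15 correct=7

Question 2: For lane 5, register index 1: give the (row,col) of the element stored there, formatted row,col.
1,3

5: gr=1,th=1
[1] (1+0,1*2+1) = (1,3)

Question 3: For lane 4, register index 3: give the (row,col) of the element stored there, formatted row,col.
9,1

lane 4->4/4=1, 4 mod 4=0
i=3  r:1+8->9  c:2·0+1->1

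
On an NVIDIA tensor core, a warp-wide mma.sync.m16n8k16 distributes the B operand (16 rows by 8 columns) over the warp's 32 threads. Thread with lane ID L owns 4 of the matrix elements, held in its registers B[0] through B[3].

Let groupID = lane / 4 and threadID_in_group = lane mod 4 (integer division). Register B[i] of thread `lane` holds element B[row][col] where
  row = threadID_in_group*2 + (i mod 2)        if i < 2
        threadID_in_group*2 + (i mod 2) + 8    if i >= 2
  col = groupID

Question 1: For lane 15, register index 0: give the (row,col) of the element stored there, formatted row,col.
6,3

lane 15->15/4=3, 15 mod 4=3
i=0  r:2·3+0+0->6  c:3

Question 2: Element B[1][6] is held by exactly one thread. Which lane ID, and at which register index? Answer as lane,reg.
c=6->g=6  r=1->rb=0,t=0,b0=1
L=6*4+0=24  i=0*2+1=1

24,1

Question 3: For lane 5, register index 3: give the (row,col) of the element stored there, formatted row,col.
lane 5: gr=1 (5/4), th=1 (5%4)
i=3: r=1*2+1+8=11, c=gr=1

11,1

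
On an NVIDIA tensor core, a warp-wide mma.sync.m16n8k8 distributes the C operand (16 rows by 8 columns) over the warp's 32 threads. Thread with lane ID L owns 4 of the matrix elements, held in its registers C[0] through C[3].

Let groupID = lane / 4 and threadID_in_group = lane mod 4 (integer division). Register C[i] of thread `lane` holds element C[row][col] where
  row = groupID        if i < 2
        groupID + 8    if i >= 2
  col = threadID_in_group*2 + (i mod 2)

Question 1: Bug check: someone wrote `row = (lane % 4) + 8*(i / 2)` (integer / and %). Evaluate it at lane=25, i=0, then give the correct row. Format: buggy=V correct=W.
`(lane % 4) + 8*(i / 2)`[25,0]->1
L=25->g=25>>2=6, t=25&3=1
[0]->row 6+0=6  col 1·2+0=2
row: 1 vs 6

buggy=1 correct=6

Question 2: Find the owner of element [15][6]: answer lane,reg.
r=15⇒gr=7,Rb=1  c=6⇒th=3,odd=0
L=7*4+3=31  i=1*2+0=2

31,2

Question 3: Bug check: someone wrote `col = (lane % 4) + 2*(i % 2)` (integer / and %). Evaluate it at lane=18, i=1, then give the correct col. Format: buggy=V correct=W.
buggy=4 correct=5

`(lane % 4) + 2*(i % 2)`[18,1]⇒4
L=18⇒gr=18>>2=4, th=18&3=2
[1]⇒row 4+0=4  col 2·2+1=5
col: 4 vs 5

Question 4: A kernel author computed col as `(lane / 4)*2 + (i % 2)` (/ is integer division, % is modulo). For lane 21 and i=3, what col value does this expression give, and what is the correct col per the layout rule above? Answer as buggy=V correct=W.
buggy=11 correct=3

`(lane / 4)*2 + (i % 2)`[21,3]->11
lane 21: gid=5 (21/4), tid=1 (21%4)
i=3: r=5+8=13, c=1*2+1=3
col: 11 vs 3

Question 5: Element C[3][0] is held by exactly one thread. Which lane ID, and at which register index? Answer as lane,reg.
r: 3->gid=3,r8=0  c: 0->tid=0,i&1=0
L=3*4+0=12  i=0*2+0=0

12,0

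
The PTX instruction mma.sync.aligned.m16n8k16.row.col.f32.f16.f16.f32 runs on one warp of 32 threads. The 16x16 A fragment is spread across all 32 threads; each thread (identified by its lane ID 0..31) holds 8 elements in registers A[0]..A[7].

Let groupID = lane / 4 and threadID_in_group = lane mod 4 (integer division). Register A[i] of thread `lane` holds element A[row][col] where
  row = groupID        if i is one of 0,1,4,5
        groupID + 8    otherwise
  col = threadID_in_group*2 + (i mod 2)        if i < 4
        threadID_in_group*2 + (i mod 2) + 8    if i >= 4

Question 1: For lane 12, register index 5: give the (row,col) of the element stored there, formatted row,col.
lane 12->12/4=3, 12 mod 4=0
i=5  r:3+0->3  c:2·0+1+8->9

3,9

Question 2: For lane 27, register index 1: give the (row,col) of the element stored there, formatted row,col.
L=27=>grp=27>>2=6, tig=27&3=3
[1]=>row 6+0=6  col 3·2+1+0=7

6,7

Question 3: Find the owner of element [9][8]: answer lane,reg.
r=9⇒gr=1,Rb=1  c=8⇒Cb=1,th=0,odd=0
L=1*4+0=4  i=1*4+1*2+0=6

4,6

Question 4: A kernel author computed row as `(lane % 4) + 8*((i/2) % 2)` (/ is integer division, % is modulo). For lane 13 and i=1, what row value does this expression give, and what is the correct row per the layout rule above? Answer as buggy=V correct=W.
buggy=1 correct=3

`(lane % 4) + 8*((i/2) % 2)`[13,1]⇒1
13: gr=3,th=1
[1] (3+0,1*2+1+0) = (3,3)
row: 1 vs 3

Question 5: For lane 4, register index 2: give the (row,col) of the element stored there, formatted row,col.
L=4→G=4>>2=1, T=4&3=0
[2]→row 1+8=9  col 0·2+0+0=0

9,0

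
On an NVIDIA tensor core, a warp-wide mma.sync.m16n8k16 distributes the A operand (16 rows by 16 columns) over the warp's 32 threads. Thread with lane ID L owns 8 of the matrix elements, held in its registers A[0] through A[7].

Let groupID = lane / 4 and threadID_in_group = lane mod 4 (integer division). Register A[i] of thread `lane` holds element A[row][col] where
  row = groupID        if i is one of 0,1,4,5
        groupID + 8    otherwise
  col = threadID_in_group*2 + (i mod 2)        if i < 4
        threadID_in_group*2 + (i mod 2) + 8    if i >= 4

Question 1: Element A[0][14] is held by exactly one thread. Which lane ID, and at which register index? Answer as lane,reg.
3,4

r: 0->gid=0,r8=0  c: 14->c8=1,tid=3,i&1=0
L=0*4+3=3  i=1*4+0*2+0=4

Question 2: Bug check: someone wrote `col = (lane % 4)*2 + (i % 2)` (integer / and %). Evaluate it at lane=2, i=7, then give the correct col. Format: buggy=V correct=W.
buggy=5 correct=13

`(lane % 4)*2 + (i % 2)`[2,7]⇒5
L=2⇒gr=2>>2=0, th=2&3=2
[7]⇒row 0+8=8  col 2·2+1+8=13
col: 5 vs 13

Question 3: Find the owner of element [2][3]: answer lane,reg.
r=2->g=2,rb=0  c=3->cb=0,t=1,b0=1
L=2*4+1=9  i=0*4+0*2+1=1

9,1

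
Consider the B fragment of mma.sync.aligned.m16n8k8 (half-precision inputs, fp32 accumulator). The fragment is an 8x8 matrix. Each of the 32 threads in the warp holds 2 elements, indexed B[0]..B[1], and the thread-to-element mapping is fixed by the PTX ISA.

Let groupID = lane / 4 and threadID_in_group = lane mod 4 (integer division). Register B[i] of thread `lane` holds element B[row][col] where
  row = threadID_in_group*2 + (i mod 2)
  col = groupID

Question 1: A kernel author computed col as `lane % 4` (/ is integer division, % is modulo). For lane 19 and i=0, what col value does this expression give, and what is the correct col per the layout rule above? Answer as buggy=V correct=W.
buggy=3 correct=4

`lane % 4`[19,0]->3
19: gid=4,tid=3
[0] (3*2+0,4) = (6,4)
col: 3 vs 4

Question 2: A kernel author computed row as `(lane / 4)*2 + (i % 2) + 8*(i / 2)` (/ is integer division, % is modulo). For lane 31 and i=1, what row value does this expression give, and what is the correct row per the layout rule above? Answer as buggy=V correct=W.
`(lane / 4)*2 + (i % 2) + 8*(i / 2)`[31,1]→15
L=31→G=31>>2=7, T=31&3=3
[1]→row 3·2+1=7  col G=7
row: 15 vs 7

buggy=15 correct=7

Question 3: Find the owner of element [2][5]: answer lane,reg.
c:5=>grp=5  r:2=>tig=1,lo=0
L=5*4+1=21  i=0=0

21,0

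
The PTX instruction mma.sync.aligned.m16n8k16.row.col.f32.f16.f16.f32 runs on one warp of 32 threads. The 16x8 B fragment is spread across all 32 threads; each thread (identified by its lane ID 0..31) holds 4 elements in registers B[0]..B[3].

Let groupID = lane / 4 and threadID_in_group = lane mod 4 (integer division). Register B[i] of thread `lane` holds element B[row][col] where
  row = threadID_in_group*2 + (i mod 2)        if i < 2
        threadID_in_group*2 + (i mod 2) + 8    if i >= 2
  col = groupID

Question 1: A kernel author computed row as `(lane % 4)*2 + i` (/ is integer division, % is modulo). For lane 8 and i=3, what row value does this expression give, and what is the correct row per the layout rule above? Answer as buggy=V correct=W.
buggy=3 correct=9

`(lane % 4)*2 + i`[8,3]⇒3
lane 8⇒8/4=2, 8 mod 4=0
i=3  r:2·0+1+8⇒9  c:2
row: 3 vs 9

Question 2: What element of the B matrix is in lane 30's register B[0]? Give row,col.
4,7

30: g=7,t=2
[0] (2*2+0+0,7) = (4,7)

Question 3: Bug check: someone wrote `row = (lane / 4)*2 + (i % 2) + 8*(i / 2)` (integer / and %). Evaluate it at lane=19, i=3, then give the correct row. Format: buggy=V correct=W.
`(lane / 4)*2 + (i % 2) + 8*(i / 2)`[19,3]->17
lane 19->19/4=4, 19 mod 4=3
i=3  r:2·3+1+8->15  c:4
row: 17 vs 15

buggy=17 correct=15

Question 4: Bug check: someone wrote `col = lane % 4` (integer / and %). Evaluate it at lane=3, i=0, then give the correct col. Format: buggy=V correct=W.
`lane % 4`[3,0]⇒3
lane 3: gr=0 (3/4), th=3 (3%4)
i=0: r=3*2+0+0=6, c=gr=0
col: 3 vs 0

buggy=3 correct=0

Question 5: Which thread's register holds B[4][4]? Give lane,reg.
c: 4->gid=4  r: 4->r8=0,tid=2,i&1=0
L=4*4+2=18  i=0*2+0=0

18,0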